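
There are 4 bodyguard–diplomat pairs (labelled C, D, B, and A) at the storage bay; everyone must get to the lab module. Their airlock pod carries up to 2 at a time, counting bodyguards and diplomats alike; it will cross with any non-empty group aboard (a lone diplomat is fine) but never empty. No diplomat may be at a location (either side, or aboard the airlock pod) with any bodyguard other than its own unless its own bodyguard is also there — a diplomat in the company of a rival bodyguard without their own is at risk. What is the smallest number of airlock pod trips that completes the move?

impossible

Following every safe sequence of crossings from the start, the most of the 8 that can be at the lab module as the airlock pod arrives there on crossings 1, 3, 5 is 2, 3, 4 respectively; the best ever achieved is 4 of 8.
From crossing 7 on, no configuration arises that was not already reachable earlier: only 44 distinct safe configurations (who is on which side, and where the airlock pod is) can ever be reached, none of them has everyone across, and every continuation just revisits them. So no valid plan exists.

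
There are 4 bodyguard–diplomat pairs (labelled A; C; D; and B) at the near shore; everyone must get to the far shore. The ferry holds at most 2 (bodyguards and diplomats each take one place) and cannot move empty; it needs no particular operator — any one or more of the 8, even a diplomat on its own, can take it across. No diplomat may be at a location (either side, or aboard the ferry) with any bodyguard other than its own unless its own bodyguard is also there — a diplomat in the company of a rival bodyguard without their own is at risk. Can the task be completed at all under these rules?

Following every safe sequence of crossings from the start, the most of the 8 that can be at the far shore as the ferry arrives there on crossings 1, 3, 5 is 2, 3, 4 respectively; the best ever achieved is 4 of 8.
From crossing 7 on, no configuration arises that was not already reachable earlier: only 44 distinct safe configurations (who is on which side, and where the ferry is) can ever be reached, none of them has everyone across, and every continuation just revisits them. So no valid plan exists.

No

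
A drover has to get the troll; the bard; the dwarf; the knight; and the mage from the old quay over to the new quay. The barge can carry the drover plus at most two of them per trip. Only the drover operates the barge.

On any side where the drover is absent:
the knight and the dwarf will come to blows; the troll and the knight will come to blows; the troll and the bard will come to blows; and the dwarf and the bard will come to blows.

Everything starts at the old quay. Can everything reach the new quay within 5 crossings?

Yes — this plan uses 5 crossings (≤ 5):
1. Drover goes to the new quay with the dwarf and the troll.
2. Drover goes back to the old quay alone.
3. Drover goes to the new quay with the mage.
4. Drover goes back to the old quay alone.
5. Drover goes to the new quay with the bard and the knight.

Yes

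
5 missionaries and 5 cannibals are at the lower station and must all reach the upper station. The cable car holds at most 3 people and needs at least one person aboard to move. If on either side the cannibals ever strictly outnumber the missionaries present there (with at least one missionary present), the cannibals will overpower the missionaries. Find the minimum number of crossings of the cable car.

11

Counting alone: each trip to the upper station takes at most 3 across and each return brings at least 1 back, so after t trips out (and t−1 returns) at most 3t − (t−1) of the 10 are across; that first reaches 10 at t = 5, so at least 9 crossings are needed.
The safety rule pushes this higher. Following every safe sequence of crossings, the most of the 10 that can be at the upper station as the cable car arrives there on crossing 9 is 9 — never all 10.
So no plan with fewer than 11 crossings exists, and this one achieves 11:
1. 2 cannibals → the upper station.  (the lower station: 5M 3C; the upper station: 0M 2C)
2. 1 cannibal ← the lower station.  (the lower station: 5M 4C; the upper station: 0M 1C)
3. 3 cannibals → the upper station.  (the lower station: 5M 1C; the upper station: 0M 4C)
4. 1 cannibal ← the lower station.  (the lower station: 5M 2C; the upper station: 0M 3C)
5. 3 missionaries → the upper station.  (the lower station: 2M 2C; the upper station: 3M 3C)
6. 1 missionary and 1 cannibal ← the lower station.  (the lower station: 3M 3C; the upper station: 2M 2C)
7. 3 missionaries → the upper station.  (the lower station: 0M 3C; the upper station: 5M 2C)
8. 1 cannibal ← the lower station.  (the lower station: 0M 4C; the upper station: 5M 1C)
9. 2 cannibals → the upper station.  (the lower station: 0M 2C; the upper station: 5M 3C)
10. 1 cannibal ← the lower station.  (the lower station: 0M 3C; the upper station: 5M 2C)
11. 3 cannibals → the upper station.  (the lower station: 0M 0C; the upper station: 5M 5C)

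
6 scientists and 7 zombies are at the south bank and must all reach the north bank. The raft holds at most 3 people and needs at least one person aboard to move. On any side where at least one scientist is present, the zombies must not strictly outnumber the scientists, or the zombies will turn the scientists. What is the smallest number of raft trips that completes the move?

impossible

The zombies already outnumber the scientists at the south bank before anyone moves, so the starting position itself is disallowed.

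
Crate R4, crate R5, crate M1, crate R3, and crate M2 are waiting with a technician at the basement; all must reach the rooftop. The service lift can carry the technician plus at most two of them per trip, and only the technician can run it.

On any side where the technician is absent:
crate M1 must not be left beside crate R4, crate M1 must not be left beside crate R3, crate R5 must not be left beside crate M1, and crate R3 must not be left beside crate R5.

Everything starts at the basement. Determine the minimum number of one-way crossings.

Counting alone: the technician can take at most 2 across per trip to the rooftop, so moving all 5 needs at least 3 loaded trips out, with a return between consecutive ones — at least 5 crossings.
The safety rule pushes this higher. Following every safe sequence of crossings, the most of the 5 that can be at the rooftop as the service lift arrives there on crossing 5 is 4 — never all 5.
So no plan with fewer than 7 crossings exists, and this one achieves 7:
1. Technician goes to the rooftop with crate M1 and crate R5.
2. Technician goes back to the basement with crate R5.
3. Technician goes to the rooftop with crate R4 and crate R5.
4. Technician goes back to the basement with crate M1.
5. Technician goes to the rooftop with crate M1 and crate M2.
6. Technician goes back to the basement with crate M1.
7. Technician goes to the rooftop with crate M1 and crate R3.

7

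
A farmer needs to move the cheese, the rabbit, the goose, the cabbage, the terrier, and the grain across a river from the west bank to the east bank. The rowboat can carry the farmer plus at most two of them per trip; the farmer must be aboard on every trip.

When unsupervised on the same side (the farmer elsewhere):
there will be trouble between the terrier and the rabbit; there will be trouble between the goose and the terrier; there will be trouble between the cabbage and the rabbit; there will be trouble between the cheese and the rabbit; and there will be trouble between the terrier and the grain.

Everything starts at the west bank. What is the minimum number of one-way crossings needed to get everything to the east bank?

7

Counting alone: the farmer can take at most 2 across per trip to the east bank, so moving all 6 needs at least 3 loaded trips out, with a return between consecutive ones — at least 5 crossings.
The safety rule pushes this higher. Following every safe sequence of crossings, the most of the 6 that can be at the east bank as the rowboat arrives there on crossing 5 is 5 — never all 6.
So no plan with fewer than 7 crossings exists, and this one achieves 7:
1. Farmer goes to the east bank with the rabbit and the terrier.  [the west bank: the cabbage, the cheese, the goose, the grain | the east bank: the rabbit, the terrier]
2. Farmer goes back to the west bank with the rabbit.  [the west bank: the cabbage, the cheese, the goose, the grain, the rabbit | the east bank: the terrier]
3. Farmer goes to the east bank with the cabbage and the cheese.  [the west bank: the goose, the grain, the rabbit | the east bank: the cabbage, the cheese, the terrier]
4. Farmer goes back to the west bank alone.  [the west bank: the goose, the grain, the rabbit | the east bank: the cabbage, the cheese, the terrier]
5. Farmer goes to the east bank with the goose and the grain.  [the west bank: the rabbit | the east bank: the cabbage, the cheese, the goose, the grain, the terrier]
6. Farmer goes back to the west bank with the terrier.  [the west bank: the rabbit, the terrier | the east bank: the cabbage, the cheese, the goose, the grain]
7. Farmer goes to the east bank with the rabbit and the terrier.  [the west bank: — | the east bank: the cabbage, the cheese, the goose, the grain, the rabbit, the terrier]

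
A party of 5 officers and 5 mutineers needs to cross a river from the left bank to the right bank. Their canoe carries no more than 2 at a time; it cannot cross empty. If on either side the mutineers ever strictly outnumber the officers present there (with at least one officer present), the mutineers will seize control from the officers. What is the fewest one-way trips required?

impossible

Following every safe sequence of crossings from the start, the most of the 10 that can be at the right bank as the canoe arrives there on crossings 1, 3, 5, 7 is 2, 3, 4, 5 respectively; the best ever achieved is 5 of 10.
From crossing 9 on, no configuration arises that was not already reachable earlier: only 13 distinct safe configurations (who is on which side, and where the canoe is) can ever be reached, none of them has everyone across, and every continuation just revisits them. They are: 0 officers + 0 mutineers across (canoe back at the start); 0 officers + 1 mutineer across (canoe there); 0 officers + 1 mutineer across (canoe back at the start); 0 officers + 2 mutineers across (canoe there); 0 officers + 2 mutineers across (canoe back at the start); 0 officers + 3 mutineers across (canoe there); 0 officers + 3 mutineers across (canoe back at the start); 0 officers + 4 mutineers across (canoe there); 0 officers + 4 mutineers across (canoe back at the start); 0 officers + 5 mutineers across (canoe there); 1 officer + 1 mutineer across (canoe there); 1 officer + 1 mutineer across (canoe back at the start); 2 officers + 2 mutineers across (canoe there). So no valid plan exists.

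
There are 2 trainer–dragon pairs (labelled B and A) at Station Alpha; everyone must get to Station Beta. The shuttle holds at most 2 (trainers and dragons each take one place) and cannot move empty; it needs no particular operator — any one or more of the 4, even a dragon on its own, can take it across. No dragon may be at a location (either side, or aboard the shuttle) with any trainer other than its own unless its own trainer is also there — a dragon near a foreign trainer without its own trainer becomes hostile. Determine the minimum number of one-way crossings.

Counting alone: each trip to Station Beta takes at most 2 across and each return brings at least 1 back, so after t trips out (and t−1 returns) at most 2t − (t−1) of the 4 are across; that first reaches 4 at t = 3, so at least 5 crossings are needed.
The plan below uses exactly 5 crossings, so it is optimal:
1. dragon B and trainer B cross → Station Beta.
2. trainer B crosses ← Station Alpha.
3. trainer A and trainer B cross → Station Beta.
4. trainer A crosses ← Station Alpha.
5. dragon A and trainer A cross → Station Beta.

5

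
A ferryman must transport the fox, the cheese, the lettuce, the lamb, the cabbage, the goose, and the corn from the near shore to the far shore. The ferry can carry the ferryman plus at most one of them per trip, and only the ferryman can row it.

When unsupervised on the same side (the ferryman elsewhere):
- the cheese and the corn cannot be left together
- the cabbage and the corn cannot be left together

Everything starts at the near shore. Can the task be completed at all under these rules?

Yes

1. Ferryman goes to the far shore with the corn.
2. Ferryman goes back to the near shore alone.
3. Ferryman goes to the far shore with the fox.
4. Ferryman goes back to the near shore alone.
5. Ferryman goes to the far shore with the cheese.
6. Ferryman goes back to the near shore with the corn.
7. Ferryman goes to the far shore with the cabbage.
8. Ferryman goes back to the near shore alone.
9. Ferryman goes to the far shore with the lettuce.
10. Ferryman goes back to the near shore alone.
11. Ferryman goes to the far shore with the lamb.
12. Ferryman goes back to the near shore alone.
13. Ferryman goes to the far shore with the goose.
14. Ferryman goes back to the near shore alone.
15. Ferryman goes to the far shore with the corn.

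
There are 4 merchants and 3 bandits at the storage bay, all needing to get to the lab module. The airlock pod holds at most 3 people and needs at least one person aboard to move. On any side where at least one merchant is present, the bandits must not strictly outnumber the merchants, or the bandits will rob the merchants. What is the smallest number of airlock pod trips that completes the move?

Counting alone: each trip to the lab module takes at most 3 across and each return brings at least 1 back, so after t trips out (and t−1 returns) at most 3t − (t−1) of the 7 are across; that first reaches 7 at t = 3, so at least 5 crossings are needed.
The plan below uses exactly 5 crossings, so it is optimal:
1. 3 bandits → the lab module.  (the storage bay: 4M 0B; the lab module: 0M 3B)
2. 1 bandit ← the storage bay.  (the storage bay: 4M 1B; the lab module: 0M 2B)
3. 3 merchants → the lab module.  (the storage bay: 1M 1B; the lab module: 3M 2B)
4. 1 merchant ← the storage bay.  (the storage bay: 2M 1B; the lab module: 2M 2B)
5. 2 merchants and 1 bandit → the lab module.  (the storage bay: 0M 0B; the lab module: 4M 3B)

5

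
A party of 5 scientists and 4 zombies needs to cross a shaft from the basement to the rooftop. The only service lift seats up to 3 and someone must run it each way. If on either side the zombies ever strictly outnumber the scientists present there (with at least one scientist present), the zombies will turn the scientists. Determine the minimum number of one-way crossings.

7

Counting alone: each trip to the rooftop takes at most 3 across and each return brings at least 1 back, so after t trips out (and t−1 returns) at most 3t − (t−1) of the 9 are across; that first reaches 9 at t = 4, so at least 7 crossings are needed.
The plan below uses exactly 7 crossings, so it is optimal:
1. 3 zombies → the rooftop.  (the basement: 5S 1Z; the rooftop: 0S 3Z)
2. 1 zombie ← the basement.  (the basement: 5S 2Z; the rooftop: 0S 2Z)
3. 3 scientists → the rooftop.  (the basement: 2S 2Z; the rooftop: 3S 2Z)
4. 1 scientist ← the basement.  (the basement: 3S 2Z; the rooftop: 2S 2Z)
5. 2 scientists and 1 zombie → the rooftop.  (the basement: 1S 1Z; the rooftop: 4S 3Z)
6. 1 scientist ← the basement.  (the basement: 2S 1Z; the rooftop: 3S 3Z)
7. 2 scientists and 1 zombie → the rooftop.  (the basement: 0S 0Z; the rooftop: 5S 4Z)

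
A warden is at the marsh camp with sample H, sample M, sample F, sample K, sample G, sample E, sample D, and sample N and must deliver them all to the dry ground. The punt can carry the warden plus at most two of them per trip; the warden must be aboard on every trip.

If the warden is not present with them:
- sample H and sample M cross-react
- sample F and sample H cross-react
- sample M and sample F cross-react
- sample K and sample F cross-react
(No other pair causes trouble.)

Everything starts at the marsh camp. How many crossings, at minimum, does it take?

13

Counting alone: the warden can take at most 2 across per trip to the dry ground, so moving all 8 needs at least 4 loaded trips out, with a return between consecutive ones — at least 7 crossings.
The safety rule pushes this higher. Following every safe sequence of crossings, the most of the 8 that can be at the dry ground as the punt arrives there on crossings 7, 9, 11 is 5, 6, 7 respectively — never all 8.
So no plan with fewer than 13 crossings exists, and this one achieves 13:
1. Warden goes to the dry ground with sample F and sample H.
2. Warden goes back to the marsh camp with sample H.
3. Warden goes to the dry ground with sample H and sample K.
4. Warden goes back to the marsh camp with sample F.
5. Warden goes to the dry ground with sample G and sample M.
6. Warden goes back to the marsh camp with sample H.
7. Warden goes to the dry ground with sample E and sample H.
8. Warden goes back to the marsh camp with sample H.
9. Warden goes to the dry ground with sample D and sample H.
10. Warden goes back to the marsh camp with sample H.
11. Warden goes to the dry ground with sample H and sample N.
12. Warden goes back to the marsh camp with sample H.
13. Warden goes to the dry ground with sample F and sample H.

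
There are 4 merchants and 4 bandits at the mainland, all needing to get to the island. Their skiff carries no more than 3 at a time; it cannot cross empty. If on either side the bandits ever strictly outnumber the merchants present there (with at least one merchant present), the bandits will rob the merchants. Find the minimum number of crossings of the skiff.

9

Counting alone: each trip to the island takes at most 3 across and each return brings at least 1 back, so after t trips out (and t−1 returns) at most 3t − (t−1) of the 8 are across; that first reaches 8 at t = 4, so at least 7 crossings are needed.
The safety rule pushes this higher. Following every safe sequence of crossings, the most of the 8 that can be at the island as the skiff arrives there on crossing 7 is 7 — never all 8.
So no plan with fewer than 9 crossings exists, and this one achieves 9:
1. 2 bandits → the island.  (the mainland: 4M 2B; the island: 0M 2B)
2. 1 bandit ← the mainland.  (the mainland: 4M 3B; the island: 0M 1B)
3. 3 bandits → the island.  (the mainland: 4M 0B; the island: 0M 4B)
4. 1 bandit ← the mainland.  (the mainland: 4M 1B; the island: 0M 3B)
5. 3 merchants → the island.  (the mainland: 1M 1B; the island: 3M 3B)
6. 1 merchant and 1 bandit ← the mainland.  (the mainland: 2M 2B; the island: 2M 2B)
7. 2 merchants → the island.  (the mainland: 0M 2B; the island: 4M 2B)
8. 1 bandit ← the mainland.  (the mainland: 0M 3B; the island: 4M 1B)
9. 3 bandits → the island.  (the mainland: 0M 0B; the island: 4M 4B)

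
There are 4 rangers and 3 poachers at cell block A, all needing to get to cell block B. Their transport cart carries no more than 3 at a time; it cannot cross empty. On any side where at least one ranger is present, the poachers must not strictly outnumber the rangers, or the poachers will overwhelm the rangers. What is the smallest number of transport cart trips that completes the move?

Counting alone: each trip to cell block B takes at most 3 across and each return brings at least 1 back, so after t trips out (and t−1 returns) at most 3t − (t−1) of the 7 are across; that first reaches 7 at t = 3, so at least 5 crossings are needed.
The plan below uses exactly 5 crossings, so it is optimal:
1. 3 poachers → cell block B.  (cell block A: 4R 0P; cell block B: 0R 3P)
2. 1 poacher ← cell block A.  (cell block A: 4R 1P; cell block B: 0R 2P)
3. 3 rangers → cell block B.  (cell block A: 1R 1P; cell block B: 3R 2P)
4. 1 ranger ← cell block A.  (cell block A: 2R 1P; cell block B: 2R 2P)
5. 2 rangers and 1 poacher → cell block B.  (cell block A: 0R 0P; cell block B: 4R 3P)

5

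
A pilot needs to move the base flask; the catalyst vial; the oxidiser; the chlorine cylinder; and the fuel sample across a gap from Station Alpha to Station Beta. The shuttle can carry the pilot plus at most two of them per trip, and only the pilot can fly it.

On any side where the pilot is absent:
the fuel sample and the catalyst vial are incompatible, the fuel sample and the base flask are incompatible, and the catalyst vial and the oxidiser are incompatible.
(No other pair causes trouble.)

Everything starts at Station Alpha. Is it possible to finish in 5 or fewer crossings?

Yes — this plan uses 5 crossings (≤ 5):
1. Pilot goes to Station Beta with the base flask and the catalyst vial.  [Station Alpha: the chlorine cylinder, the fuel sample, the oxidiser | Station Beta: the base flask, the catalyst vial]
2. Pilot goes back to Station Alpha alone.  [Station Alpha: the chlorine cylinder, the fuel sample, the oxidiser | Station Beta: the base flask, the catalyst vial]
3. Pilot goes to Station Beta with the chlorine cylinder.  [Station Alpha: the fuel sample, the oxidiser | Station Beta: the base flask, the catalyst vial, the chlorine cylinder]
4. Pilot goes back to Station Alpha alone.  [Station Alpha: the fuel sample, the oxidiser | Station Beta: the base flask, the catalyst vial, the chlorine cylinder]
5. Pilot goes to Station Beta with the fuel sample and the oxidiser.  [Station Alpha: — | Station Beta: the base flask, the catalyst vial, the chlorine cylinder, the fuel sample, the oxidiser]

Yes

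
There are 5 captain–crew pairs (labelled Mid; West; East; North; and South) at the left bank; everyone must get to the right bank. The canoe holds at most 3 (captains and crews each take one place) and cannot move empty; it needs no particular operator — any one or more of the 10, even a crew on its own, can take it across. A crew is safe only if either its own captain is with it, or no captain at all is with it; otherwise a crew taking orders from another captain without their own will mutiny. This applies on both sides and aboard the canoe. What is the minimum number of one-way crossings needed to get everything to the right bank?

Counting alone: each trip to the right bank takes at most 3 across and each return brings at least 1 back, so after t trips out (and t−1 returns) at most 3t − (t−1) of the 10 are across; that first reaches 10 at t = 5, so at least 9 crossings are needed.
The safety rule pushes this higher. Following every safe sequence of crossings, the most of the 10 that can be at the right bank as the canoe arrives there on crossing 9 is 9 — never all 10.
So no plan with fewer than 11 crossings exists, and this one achieves 11:
1. captain Mid and crew Mid cross → the right bank.
2. captain Mid crosses ← the left bank.
3. crew East, crew North, and crew West cross → the right bank.
4. crew Mid crosses ← the left bank.
5. captain East, captain North, and captain West cross → the right bank.
6. captain West and crew West cross ← the left bank.
7. captain Mid, captain South, and captain West cross → the right bank.
8. crew East crosses ← the left bank.
9. crew Mid and crew West cross → the right bank.
10. crew Mid crosses ← the left bank.
11. crew East, crew Mid, and crew South cross → the right bank.

11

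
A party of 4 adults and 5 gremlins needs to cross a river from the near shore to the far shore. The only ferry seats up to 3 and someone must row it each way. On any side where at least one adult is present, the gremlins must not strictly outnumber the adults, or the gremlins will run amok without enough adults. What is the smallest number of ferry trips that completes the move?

The gremlins already outnumber the adults at the near shore before anyone moves, so the starting position itself is disallowed.

impossible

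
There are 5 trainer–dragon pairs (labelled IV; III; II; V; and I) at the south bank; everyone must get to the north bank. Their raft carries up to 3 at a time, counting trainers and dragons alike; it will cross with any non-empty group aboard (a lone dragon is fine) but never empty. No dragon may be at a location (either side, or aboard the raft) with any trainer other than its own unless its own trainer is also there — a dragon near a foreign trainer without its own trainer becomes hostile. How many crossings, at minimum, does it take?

Counting alone: each trip to the north bank takes at most 3 across and each return brings at least 1 back, so after t trips out (and t−1 returns) at most 3t − (t−1) of the 10 are across; that first reaches 10 at t = 5, so at least 9 crossings are needed.
The safety rule pushes this higher. Following every safe sequence of crossings, the most of the 10 that can be at the north bank as the raft arrives there on crossing 9 is 9 — never all 10.
So no plan with fewer than 11 crossings exists, and this one achieves 11:
1. dragon IV and trainer IV cross → the north bank.
2. trainer IV crosses ← the south bank.
3. dragon II, dragon III, and dragon V cross → the north bank.
4. dragon IV crosses ← the south bank.
5. trainer II, trainer III, and trainer V cross → the north bank.
6. dragon III and trainer III cross ← the south bank.
7. trainer I, trainer III, and trainer IV cross → the north bank.
8. dragon II crosses ← the south bank.
9. dragon III and dragon IV cross → the north bank.
10. dragon IV crosses ← the south bank.
11. dragon I, dragon II, and dragon IV cross → the north bank.

11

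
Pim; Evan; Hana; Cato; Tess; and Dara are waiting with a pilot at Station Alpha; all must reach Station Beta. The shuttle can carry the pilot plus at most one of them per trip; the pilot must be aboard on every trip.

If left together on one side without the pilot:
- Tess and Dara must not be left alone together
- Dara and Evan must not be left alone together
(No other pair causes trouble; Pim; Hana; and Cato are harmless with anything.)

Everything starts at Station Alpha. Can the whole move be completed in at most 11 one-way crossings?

Counting alone: the pilot can take at most 1 across per trip to Station Beta, so moving all 6 needs at least 6 loaded trips out, with a return between consecutive ones — at least 11 crossings.
The safety rule pushes this higher. Following every safe sequence of crossings, the most of the 6 that can be at Station Beta as the shuttle arrives there on crossing 11 is 5 — never all 6.
So the move cannot be finished within 11 crossings. (The shortest complete plan takes 13:)
1. Pilot goes to Station Beta with Dara.  [Station Alpha: Cato, Evan, Hana, Pim, Tess | Station Beta: Dara]
2. Pilot goes back to Station Alpha alone.  [Station Alpha: Cato, Evan, Hana, Pim, Tess | Station Beta: Dara]
3. Pilot goes to Station Beta with Pim.  [Station Alpha: Cato, Evan, Hana, Tess | Station Beta: Dara, Pim]
4. Pilot goes back to Station Alpha alone.  [Station Alpha: Cato, Evan, Hana, Tess | Station Beta: Dara, Pim]
5. Pilot goes to Station Beta with Evan.  [Station Alpha: Cato, Hana, Tess | Station Beta: Dara, Evan, Pim]
6. Pilot goes back to Station Alpha with Dara.  [Station Alpha: Cato, Dara, Hana, Tess | Station Beta: Evan, Pim]
7. Pilot goes to Station Beta with Tess.  [Station Alpha: Cato, Dara, Hana | Station Beta: Evan, Pim, Tess]
8. Pilot goes back to Station Alpha alone.  [Station Alpha: Cato, Dara, Hana | Station Beta: Evan, Pim, Tess]
9. Pilot goes to Station Beta with Hana.  [Station Alpha: Cato, Dara | Station Beta: Evan, Hana, Pim, Tess]
10. Pilot goes back to Station Alpha alone.  [Station Alpha: Cato, Dara | Station Beta: Evan, Hana, Pim, Tess]
11. Pilot goes to Station Beta with Cato.  [Station Alpha: Dara | Station Beta: Cato, Evan, Hana, Pim, Tess]
12. Pilot goes back to Station Alpha alone.  [Station Alpha: Dara | Station Beta: Cato, Evan, Hana, Pim, Tess]
13. Pilot goes to Station Beta with Dara.  [Station Alpha: — | Station Beta: Cato, Dara, Evan, Hana, Pim, Tess]

No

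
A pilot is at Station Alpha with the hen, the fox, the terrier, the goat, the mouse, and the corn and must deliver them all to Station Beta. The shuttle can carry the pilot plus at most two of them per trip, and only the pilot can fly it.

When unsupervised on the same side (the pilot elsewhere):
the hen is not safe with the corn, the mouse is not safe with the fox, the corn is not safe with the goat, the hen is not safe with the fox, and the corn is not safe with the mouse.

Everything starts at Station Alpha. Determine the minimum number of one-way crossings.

Counting alone: the pilot can take at most 2 across per trip to Station Beta, so moving all 6 needs at least 3 loaded trips out, with a return between consecutive ones — at least 5 crossings.
The safety rule pushes this higher. Following every safe sequence of crossings, the most of the 6 that can be at Station Beta as the shuttle arrives there on crossing 5 is 5 — never all 6.
So no plan with fewer than 7 crossings exists, and this one achieves 7:
1. Pilot goes to Station Beta with the corn and the fox.  [Station Alpha: the goat, the hen, the mouse, the terrier | Station Beta: the corn, the fox]
2. Pilot goes back to Station Alpha alone.  [Station Alpha: the goat, the hen, the mouse, the terrier | Station Beta: the corn, the fox]
3. Pilot goes to Station Beta with the hen and the terrier.  [Station Alpha: the goat, the mouse | Station Beta: the corn, the fox, the hen, the terrier]
4. Pilot goes back to Station Alpha with the corn and the fox.  [Station Alpha: the corn, the fox, the goat, the mouse | Station Beta: the hen, the terrier]
5. Pilot goes to Station Beta with the goat and the mouse.  [Station Alpha: the corn, the fox | Station Beta: the goat, the hen, the mouse, the terrier]
6. Pilot goes back to Station Alpha alone.  [Station Alpha: the corn, the fox | Station Beta: the goat, the hen, the mouse, the terrier]
7. Pilot goes to Station Beta with the corn and the fox.  [Station Alpha: — | Station Beta: the corn, the fox, the goat, the hen, the mouse, the terrier]

7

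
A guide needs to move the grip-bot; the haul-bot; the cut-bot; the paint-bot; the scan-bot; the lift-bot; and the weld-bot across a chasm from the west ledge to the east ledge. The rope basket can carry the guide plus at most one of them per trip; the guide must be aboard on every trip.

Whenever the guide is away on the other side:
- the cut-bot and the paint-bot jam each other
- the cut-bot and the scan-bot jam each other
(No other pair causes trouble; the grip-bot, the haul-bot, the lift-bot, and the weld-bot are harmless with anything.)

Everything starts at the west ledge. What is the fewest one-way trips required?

Counting alone: the guide can take at most 1 across per trip to the east ledge, so moving all 7 needs at least 7 loaded trips out, with a return between consecutive ones — at least 13 crossings.
The safety rule pushes this higher. Following every safe sequence of crossings, the most of the 7 that can be at the east ledge as the rope basket arrives there on crossing 13 is 6 — never all 7.
So no plan with fewer than 15 crossings exists, and this one achieves 15:
1. Guide goes to the east ledge with the cut-bot.  [the west ledge: the grip-bot, the haul-bot, the lift-bot, the paint-bot, the scan-bot, the weld-bot | the east ledge: the cut-bot]
2. Guide goes back to the west ledge alone.  [the west ledge: the grip-bot, the haul-bot, the lift-bot, the paint-bot, the scan-bot, the weld-bot | the east ledge: the cut-bot]
3. Guide goes to the east ledge with the grip-bot.  [the west ledge: the haul-bot, the lift-bot, the paint-bot, the scan-bot, the weld-bot | the east ledge: the cut-bot, the grip-bot]
4. Guide goes back to the west ledge alone.  [the west ledge: the haul-bot, the lift-bot, the paint-bot, the scan-bot, the weld-bot | the east ledge: the cut-bot, the grip-bot]
5. Guide goes to the east ledge with the haul-bot.  [the west ledge: the lift-bot, the paint-bot, the scan-bot, the weld-bot | the east ledge: the cut-bot, the grip-bot, the haul-bot]
6. Guide goes back to the west ledge alone.  [the west ledge: the lift-bot, the paint-bot, the scan-bot, the weld-bot | the east ledge: the cut-bot, the grip-bot, the haul-bot]
7. Guide goes to the east ledge with the paint-bot.  [the west ledge: the lift-bot, the scan-bot, the weld-bot | the east ledge: the cut-bot, the grip-bot, the haul-bot, the paint-bot]
8. Guide goes back to the west ledge with the cut-bot.  [the west ledge: the cut-bot, the lift-bot, the scan-bot, the weld-bot | the east ledge: the grip-bot, the haul-bot, the paint-bot]
9. Guide goes to the east ledge with the scan-bot.  [the west ledge: the cut-bot, the lift-bot, the weld-bot | the east ledge: the grip-bot, the haul-bot, the paint-bot, the scan-bot]
10. Guide goes back to the west ledge alone.  [the west ledge: the cut-bot, the lift-bot, the weld-bot | the east ledge: the grip-bot, the haul-bot, the paint-bot, the scan-bot]
11. Guide goes to the east ledge with the lift-bot.  [the west ledge: the cut-bot, the weld-bot | the east ledge: the grip-bot, the haul-bot, the lift-bot, the paint-bot, the scan-bot]
12. Guide goes back to the west ledge alone.  [the west ledge: the cut-bot, the weld-bot | the east ledge: the grip-bot, the haul-bot, the lift-bot, the paint-bot, the scan-bot]
13. Guide goes to the east ledge with the weld-bot.  [the west ledge: the cut-bot | the east ledge: the grip-bot, the haul-bot, the lift-bot, the paint-bot, the scan-bot, the weld-bot]
14. Guide goes back to the west ledge alone.  [the west ledge: the cut-bot | the east ledge: the grip-bot, the haul-bot, the lift-bot, the paint-bot, the scan-bot, the weld-bot]
15. Guide goes to the east ledge with the cut-bot.  [the west ledge: — | the east ledge: the cut-bot, the grip-bot, the haul-bot, the lift-bot, the paint-bot, the scan-bot, the weld-bot]

15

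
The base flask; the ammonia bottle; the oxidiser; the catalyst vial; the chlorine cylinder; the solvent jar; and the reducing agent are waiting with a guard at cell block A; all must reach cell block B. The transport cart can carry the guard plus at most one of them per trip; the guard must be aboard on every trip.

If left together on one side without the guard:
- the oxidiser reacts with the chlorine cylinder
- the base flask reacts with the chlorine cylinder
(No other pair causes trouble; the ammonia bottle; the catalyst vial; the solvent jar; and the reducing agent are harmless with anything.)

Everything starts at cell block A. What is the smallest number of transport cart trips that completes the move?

Counting alone: the guard can take at most 1 across per trip to cell block B, so moving all 7 needs at least 7 loaded trips out, with a return between consecutive ones — at least 13 crossings.
The safety rule pushes this higher. Following every safe sequence of crossings, the most of the 7 that can be at cell block B as the transport cart arrives there on crossing 13 is 6 — never all 7.
So no plan with fewer than 15 crossings exists, and this one achieves 15:
1. Guard goes to cell block B with the chlorine cylinder.  [cell block A: the ammonia bottle, the base flask, the catalyst vial, the oxidiser, the reducing agent, the solvent jar | cell block B: the chlorine cylinder]
2. Guard goes back to cell block A alone.  [cell block A: the ammonia bottle, the base flask, the catalyst vial, the oxidiser, the reducing agent, the solvent jar | cell block B: the chlorine cylinder]
3. Guard goes to cell block B with the base flask.  [cell block A: the ammonia bottle, the catalyst vial, the oxidiser, the reducing agent, the solvent jar | cell block B: the base flask, the chlorine cylinder]
4. Guard goes back to cell block A with the chlorine cylinder.  [cell block A: the ammonia bottle, the catalyst vial, the chlorine cylinder, the oxidiser, the reducing agent, the solvent jar | cell block B: the base flask]
5. Guard goes to cell block B with the oxidiser.  [cell block A: the ammonia bottle, the catalyst vial, the chlorine cylinder, the reducing agent, the solvent jar | cell block B: the base flask, the oxidiser]
6. Guard goes back to cell block A alone.  [cell block A: the ammonia bottle, the catalyst vial, the chlorine cylinder, the reducing agent, the solvent jar | cell block B: the base flask, the oxidiser]
7. Guard goes to cell block B with the ammonia bottle.  [cell block A: the catalyst vial, the chlorine cylinder, the reducing agent, the solvent jar | cell block B: the ammonia bottle, the base flask, the oxidiser]
8. Guard goes back to cell block A alone.  [cell block A: the catalyst vial, the chlorine cylinder, the reducing agent, the solvent jar | cell block B: the ammonia bottle, the base flask, the oxidiser]
9. Guard goes to cell block B with the catalyst vial.  [cell block A: the chlorine cylinder, the reducing agent, the solvent jar | cell block B: the ammonia bottle, the base flask, the catalyst vial, the oxidiser]
10. Guard goes back to cell block A alone.  [cell block A: the chlorine cylinder, the reducing agent, the solvent jar | cell block B: the ammonia bottle, the base flask, the catalyst vial, the oxidiser]
11. Guard goes to cell block B with the solvent jar.  [cell block A: the chlorine cylinder, the reducing agent | cell block B: the ammonia bottle, the base flask, the catalyst vial, the oxidiser, the solvent jar]
12. Guard goes back to cell block A alone.  [cell block A: the chlorine cylinder, the reducing agent | cell block B: the ammonia bottle, the base flask, the catalyst vial, the oxidiser, the solvent jar]
13. Guard goes to cell block B with the reducing agent.  [cell block A: the chlorine cylinder | cell block B: the ammonia bottle, the base flask, the catalyst vial, the oxidiser, the reducing agent, the solvent jar]
14. Guard goes back to cell block A alone.  [cell block A: the chlorine cylinder | cell block B: the ammonia bottle, the base flask, the catalyst vial, the oxidiser, the reducing agent, the solvent jar]
15. Guard goes to cell block B with the chlorine cylinder.  [cell block A: — | cell block B: the ammonia bottle, the base flask, the catalyst vial, the chlorine cylinder, the oxidiser, the reducing agent, the solvent jar]

15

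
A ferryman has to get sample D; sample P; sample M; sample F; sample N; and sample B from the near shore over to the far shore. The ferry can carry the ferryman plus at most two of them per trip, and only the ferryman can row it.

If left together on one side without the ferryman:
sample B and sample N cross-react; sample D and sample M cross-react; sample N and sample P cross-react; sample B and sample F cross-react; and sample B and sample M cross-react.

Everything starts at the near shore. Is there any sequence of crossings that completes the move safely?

Whatever the first load, the items left behind include a forbidden pair without the ferryman. No opening move is safe, so no plan exists.

No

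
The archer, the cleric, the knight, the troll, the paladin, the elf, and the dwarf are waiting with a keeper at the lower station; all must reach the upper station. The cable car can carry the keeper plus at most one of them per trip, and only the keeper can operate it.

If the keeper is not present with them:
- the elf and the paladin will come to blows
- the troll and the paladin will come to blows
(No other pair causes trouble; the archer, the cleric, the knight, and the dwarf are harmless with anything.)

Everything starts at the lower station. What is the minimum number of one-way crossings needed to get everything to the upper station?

Counting alone: the keeper can take at most 1 across per trip to the upper station, so moving all 7 needs at least 7 loaded trips out, with a return between consecutive ones — at least 13 crossings.
The safety rule pushes this higher. Following every safe sequence of crossings, the most of the 7 that can be at the upper station as the cable car arrives there on crossing 13 is 6 — never all 7.
So no plan with fewer than 15 crossings exists, and this one achieves 15:
1. Keeper goes to the upper station with the paladin.
2. Keeper goes back to the lower station alone.
3. Keeper goes to the upper station with the archer.
4. Keeper goes back to the lower station alone.
5. Keeper goes to the upper station with the cleric.
6. Keeper goes back to the lower station alone.
7. Keeper goes to the upper station with the knight.
8. Keeper goes back to the lower station alone.
9. Keeper goes to the upper station with the troll.
10. Keeper goes back to the lower station with the paladin.
11. Keeper goes to the upper station with the elf.
12. Keeper goes back to the lower station alone.
13. Keeper goes to the upper station with the dwarf.
14. Keeper goes back to the lower station alone.
15. Keeper goes to the upper station with the paladin.

15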